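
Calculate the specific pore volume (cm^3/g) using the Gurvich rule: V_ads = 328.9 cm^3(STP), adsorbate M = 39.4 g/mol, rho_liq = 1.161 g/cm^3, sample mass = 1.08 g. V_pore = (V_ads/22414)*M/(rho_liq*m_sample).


Moles adsorbed n = V_ads / 22414 = 328.9 / 22414 = 1.467386e-02 mol
Liquid volume V_liq = n * M / rho_liq = 1.467386e-02 * 39.4 / 1.161 = 0.49798 cm^3
Specific pore volume V_pore = V_liq / m_sample = 0.49798 / 1.08
V_pore = 0.4611 cm^3/g

0.4611


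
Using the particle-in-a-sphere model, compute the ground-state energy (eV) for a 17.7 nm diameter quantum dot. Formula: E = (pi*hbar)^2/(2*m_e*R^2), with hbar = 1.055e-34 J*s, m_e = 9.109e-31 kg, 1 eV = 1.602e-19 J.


Radius R = 17.7/2 = 8.85 nm = 8.85e-09 m
E = (pi * 1.055e-34)^2 / (2 * 9.109e-31 * (8.85e-09)^2)
E(J) = 7.6987e-22
E = E(J) / 1.602e-19 = 0.0048 eV

0.0048


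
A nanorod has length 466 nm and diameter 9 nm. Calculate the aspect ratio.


Aspect ratio AR = length / diameter
AR = 466 / 9
AR = 51.78

51.78


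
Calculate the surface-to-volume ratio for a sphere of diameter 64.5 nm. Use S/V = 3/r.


Radius r = 64.5/2 = 32.25 nm
S/V = 3 / r = 3 / 32.25
S/V = 0.093 nm^-1

0.093


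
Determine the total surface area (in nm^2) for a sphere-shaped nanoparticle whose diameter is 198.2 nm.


Radius r = 198.2/2 = 99.1 nm
Surface area SA = 4 * pi * r^2
SA = 4 * pi * (99.1)^2
SA = 123411.94 nm^2

123411.94


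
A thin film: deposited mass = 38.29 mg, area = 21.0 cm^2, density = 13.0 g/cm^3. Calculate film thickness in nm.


Convert: m = 38.29 mg = 3.8290e-05 kg, A = 21.0 cm^2 = 2.1000e-03 m^2, rho = 13.0 g/cm^3 = 13000 kg/m^3
t = m / (A * rho)
t = 3.8290e-05 / (2.1000e-03 * 13000)
t = 1.4026e-06 m = 1402.6 nm

1402.6


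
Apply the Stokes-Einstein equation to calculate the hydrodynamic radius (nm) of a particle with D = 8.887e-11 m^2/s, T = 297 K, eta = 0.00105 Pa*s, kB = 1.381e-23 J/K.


Stokes-Einstein: R = kB*T / (6*pi*eta*D)
R = 1.381e-23 * 297 / (6 * pi * 0.00105 * 8.887e-11)
R = 2.33187e-09 m = 2.33 nm

2.33


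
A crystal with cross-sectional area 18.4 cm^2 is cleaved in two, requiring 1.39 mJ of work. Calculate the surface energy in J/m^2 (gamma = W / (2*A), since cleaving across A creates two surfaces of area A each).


Convert: A = 18.4 cm^2 = 0.00184 m^2, W = 1.39 mJ = 0.00139 J
Cleaving exposes two faces of area A, so total new surface = 2*A and gamma = W / (2*A)
gamma = 0.00139 / (2 * 0.00184)
gamma = 0.378 J/m^2

0.378


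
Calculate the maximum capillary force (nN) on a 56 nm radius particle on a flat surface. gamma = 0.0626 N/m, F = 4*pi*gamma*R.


Convert radius: R = 56 nm = 5.6e-08 m
F = 4 * pi * gamma * R
F = 4 * pi * 0.0626 * 5.6e-08
F = 4.40527e-08 N = 44.0527 nN

44.0527


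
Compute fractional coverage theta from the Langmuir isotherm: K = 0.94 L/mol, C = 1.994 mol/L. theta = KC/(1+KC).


Langmuir isotherm: theta = K*C / (1 + K*C)
K*C = 0.94 * 1.994 = 1.87436
theta = 1.87436 / (1 + 1.87436) = 1.87436 / 2.87436
theta = 0.6521

0.6521


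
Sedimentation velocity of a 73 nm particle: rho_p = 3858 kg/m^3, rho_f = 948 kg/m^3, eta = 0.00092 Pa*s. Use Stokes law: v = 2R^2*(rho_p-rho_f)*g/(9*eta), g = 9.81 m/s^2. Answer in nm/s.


Radius R = 73/2 nm = 3.65e-08 m
Density difference = 3858 - 948 = 2910 kg/m^3
v = 2 * R^2 * (rho_p - rho_f) * g / (9 * eta)
v = 2 * (3.65e-08)^2 * 2910 * 9.81 / (9 * 0.00092)
v = 9.18644e-09 m/s = 9.1864 nm/s

9.1864


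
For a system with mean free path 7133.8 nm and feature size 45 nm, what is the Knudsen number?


Knudsen number Kn = lambda / L
Kn = 7133.8 / 45
Kn = 158.5289

158.5289


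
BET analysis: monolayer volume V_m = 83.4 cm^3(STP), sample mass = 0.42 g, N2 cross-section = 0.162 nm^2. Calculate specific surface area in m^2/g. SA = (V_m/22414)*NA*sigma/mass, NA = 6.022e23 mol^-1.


Number of moles in monolayer = V_m / 22414 = 83.4 / 22414 = 0.00372089
Number of molecules = moles * NA = 0.00372089 * 6.022e23
SA = molecules * sigma / mass
SA = (83.4 / 22414) * 6.022e23 * 0.162e-18 / 0.42
SA = 864.3 m^2/g

864.3


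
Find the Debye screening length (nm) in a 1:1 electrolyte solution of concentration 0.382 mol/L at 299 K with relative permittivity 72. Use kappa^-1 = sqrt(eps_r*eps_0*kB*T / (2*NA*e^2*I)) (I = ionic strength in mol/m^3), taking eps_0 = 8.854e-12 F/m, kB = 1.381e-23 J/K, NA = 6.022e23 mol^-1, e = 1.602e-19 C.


Ionic strength I = 0.382 * 1^2 * 1000 = 382 mol/m^3
kappa^-1 = sqrt(72 * 8.854e-12 * 1.381e-23 * 299 / (2 * 6.022e23 * (1.602e-19)^2 * 382))
kappa^-1 = 0.472 nm

0.472


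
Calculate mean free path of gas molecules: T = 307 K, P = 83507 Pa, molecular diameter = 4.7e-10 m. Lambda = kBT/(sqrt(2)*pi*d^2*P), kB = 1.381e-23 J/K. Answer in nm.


Mean free path: lambda = kB*T / (sqrt(2) * pi * d^2 * P)
lambda = 1.381e-23 * 307 / (sqrt(2) * pi * (4.7e-10)^2 * 83507)
lambda = 5.17307e-08 m
lambda = 51.73 nm

51.73


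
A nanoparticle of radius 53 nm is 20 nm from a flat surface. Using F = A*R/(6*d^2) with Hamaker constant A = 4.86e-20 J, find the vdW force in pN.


Convert to SI: R = 53 nm = 5.3e-08 m, d = 20 nm = 2e-08 m
F = A * R / (6 * d^2)
F = 4.86e-20 * 5.3e-08 / (6 * (2e-08)^2)
F = 1.07325e-12 N = 1.073 pN

1.073


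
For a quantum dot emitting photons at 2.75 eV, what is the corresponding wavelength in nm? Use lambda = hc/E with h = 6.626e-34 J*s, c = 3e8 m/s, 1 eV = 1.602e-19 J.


Convert energy: E = 2.75 eV = 2.75 * 1.602e-19 = 4.4055e-19 J
lambda = h*c / E = 6.626e-34 * 3e8 / 4.4055e-19
lambda = 4.51209e-07 m = 451.2 nm

451.2


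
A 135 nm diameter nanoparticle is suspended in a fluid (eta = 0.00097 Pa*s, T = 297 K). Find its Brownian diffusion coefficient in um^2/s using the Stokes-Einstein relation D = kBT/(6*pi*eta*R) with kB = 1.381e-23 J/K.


Radius R = 135/2 = 67.5 nm = 6.75e-08 m
D = kB*T / (6*pi*eta*R)
D = 1.381e-23 * 297 / (6 * pi * 0.00097 * 6.75e-08)
D = 3.32333e-12 m^2/s = 3.323 um^2/s

3.323


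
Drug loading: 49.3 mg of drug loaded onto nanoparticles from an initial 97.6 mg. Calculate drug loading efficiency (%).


Drug loading efficiency = (drug loaded / drug initial) * 100
DLE = 49.3 / 97.6 * 100
DLE = 0.5051 * 100
DLE = 50.51%

50.51


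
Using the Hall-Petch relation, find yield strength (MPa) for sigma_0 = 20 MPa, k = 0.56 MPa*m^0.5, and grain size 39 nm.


d = 39 nm = 3.9e-08 m
sqrt(d) = 0.0001974842
Hall-Petch contribution = k / sqrt(d) = 0.56 / 0.0001974842 = 2835.7 MPa
sigma = sigma_0 + k/sqrt(d) = 20 + 2835.7 = 2855.7 MPa

2855.7


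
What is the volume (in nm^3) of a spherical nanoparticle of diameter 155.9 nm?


Radius r = 155.9/2 = 77.95 nm
Volume V = (4/3) * pi * r^3
V = (4/3) * pi * (77.95)^3
V = 1983978.53 nm^3

1983978.53


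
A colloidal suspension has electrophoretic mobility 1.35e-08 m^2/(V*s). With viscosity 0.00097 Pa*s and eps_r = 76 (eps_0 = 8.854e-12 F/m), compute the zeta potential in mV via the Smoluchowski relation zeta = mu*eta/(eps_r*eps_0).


Smoluchowski equation: zeta = mu * eta / (eps_r * eps_0)
zeta = 1.35e-08 * 0.00097 / (76 * 8.854e-12)
zeta = 0.01946 V = 19.46 mV

19.46


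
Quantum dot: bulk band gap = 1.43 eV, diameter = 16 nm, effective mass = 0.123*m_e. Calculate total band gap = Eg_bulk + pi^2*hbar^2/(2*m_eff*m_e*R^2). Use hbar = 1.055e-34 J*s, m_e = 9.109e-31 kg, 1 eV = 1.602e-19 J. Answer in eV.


Radius R = 16/2 nm = 8e-09 m
Confinement energy dE = pi^2 * hbar^2 / (2 * m_eff * m_e * R^2)
dE = pi^2 * (1.055e-34)^2 / (2 * 0.123 * 9.109e-31 * (8e-09)^2) J, divided by 1.602e-19 J/eV
dE = 0.0478 eV
Total band gap = E_g(bulk) + dE = 1.43 + 0.0478 = 1.4778 eV

1.4778


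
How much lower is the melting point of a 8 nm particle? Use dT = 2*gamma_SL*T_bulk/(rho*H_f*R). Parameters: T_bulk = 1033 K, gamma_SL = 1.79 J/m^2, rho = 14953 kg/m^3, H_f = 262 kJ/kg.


Radius R = 8/2 = 4 nm = 4e-09 m
Convert H_f = 262 kJ/kg = 262000 J/kg
dT = 2 * gamma_SL * T_bulk / (rho * H_f * R)
dT = 2 * 1.79 * 1033 / (14953 * 262000 * 4e-09)
dT = 236.0 K

236.0


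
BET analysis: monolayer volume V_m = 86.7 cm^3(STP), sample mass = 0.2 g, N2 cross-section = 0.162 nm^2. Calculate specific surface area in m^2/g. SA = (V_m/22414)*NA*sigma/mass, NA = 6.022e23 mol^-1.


Number of moles in monolayer = V_m / 22414 = 86.7 / 22414 = 0.00386812
Number of molecules = moles * NA = 0.00386812 * 6.022e23
SA = molecules * sigma / mass
SA = (86.7 / 22414) * 6.022e23 * 0.162e-18 / 0.2
SA = 1886.8 m^2/g

1886.8


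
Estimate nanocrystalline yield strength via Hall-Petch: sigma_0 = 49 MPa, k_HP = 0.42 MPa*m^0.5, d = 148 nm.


d = 148 nm = 1.48e-07 m
sqrt(d) = 0.0003847077
Hall-Petch contribution = k / sqrt(d) = 0.42 / 0.0003847077 = 1091.7 MPa
sigma = sigma_0 + k/sqrt(d) = 49 + 1091.7 = 1140.7 MPa

1140.7


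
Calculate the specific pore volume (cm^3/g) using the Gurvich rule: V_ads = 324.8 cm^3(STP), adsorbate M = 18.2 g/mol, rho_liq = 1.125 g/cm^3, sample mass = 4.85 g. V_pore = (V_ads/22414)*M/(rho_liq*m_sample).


Moles adsorbed n = V_ads / 22414 = 324.8 / 22414 = 1.449094e-02 mol
Liquid volume V_liq = n * M / rho_liq = 1.449094e-02 * 18.2 / 1.125 = 0.23443 cm^3
Specific pore volume V_pore = V_liq / m_sample = 0.23443 / 4.85
V_pore = 0.0483 cm^3/g

0.0483


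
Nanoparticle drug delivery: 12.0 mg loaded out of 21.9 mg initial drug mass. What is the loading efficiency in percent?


Drug loading efficiency = (drug loaded / drug initial) * 100
DLE = 12.0 / 21.9 * 100
DLE = 0.5479 * 100
DLE = 54.79%

54.79


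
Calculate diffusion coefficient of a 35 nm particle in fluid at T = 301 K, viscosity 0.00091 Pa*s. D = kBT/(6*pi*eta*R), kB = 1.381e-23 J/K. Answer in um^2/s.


Radius R = 35/2 = 17.5 nm = 1.75e-08 m
D = kB*T / (6*pi*eta*R)
D = 1.381e-23 * 301 / (6 * pi * 0.00091 * 1.75e-08)
D = 1.38478e-11 m^2/s = 13.848 um^2/s

13.848


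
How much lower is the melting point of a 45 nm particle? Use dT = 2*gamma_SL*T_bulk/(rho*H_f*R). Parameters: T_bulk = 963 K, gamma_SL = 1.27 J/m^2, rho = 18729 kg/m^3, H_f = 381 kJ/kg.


Radius R = 45/2 = 22.5 nm = 2.25e-08 m
Convert H_f = 381 kJ/kg = 381000 J/kg
dT = 2 * gamma_SL * T_bulk / (rho * H_f * R)
dT = 2 * 1.27 * 963 / (18729 * 381000 * 2.25e-08)
dT = 15.2 K

15.2


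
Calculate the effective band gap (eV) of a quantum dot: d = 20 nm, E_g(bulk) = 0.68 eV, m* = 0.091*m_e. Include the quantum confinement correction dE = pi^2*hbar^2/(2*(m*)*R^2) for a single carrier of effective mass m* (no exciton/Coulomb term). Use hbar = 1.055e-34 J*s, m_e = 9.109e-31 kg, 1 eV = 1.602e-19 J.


Radius R = 20/2 nm = 1e-08 m
Confinement energy dE = pi^2 * hbar^2 / (2 * m_eff * m_e * R^2)
dE = pi^2 * (1.055e-34)^2 / (2 * 0.091 * 9.109e-31 * (1e-08)^2) J, divided by 1.602e-19 J/eV
dE = 0.0414 eV
Total band gap = E_g(bulk) + dE = 0.68 + 0.0414 = 0.7214 eV

0.7214


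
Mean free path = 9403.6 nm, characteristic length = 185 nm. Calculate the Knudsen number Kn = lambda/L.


Knudsen number Kn = lambda / L
Kn = 9403.6 / 185
Kn = 50.8303

50.8303


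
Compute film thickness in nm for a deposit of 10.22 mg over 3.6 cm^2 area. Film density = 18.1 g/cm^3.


Convert: m = 10.22 mg = 1.0220e-05 kg, A = 3.6 cm^2 = 3.6000e-04 m^2, rho = 18.1 g/cm^3 = 18100 kg/m^3
t = m / (A * rho)
t = 1.0220e-05 / (3.6000e-04 * 18100)
t = 1.5684e-06 m = 1568.4 nm

1568.4


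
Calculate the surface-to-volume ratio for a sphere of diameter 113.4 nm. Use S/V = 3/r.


Radius r = 113.4/2 = 56.7 nm
S/V = 3 / r = 3 / 56.7
S/V = 0.0529 nm^-1

0.0529


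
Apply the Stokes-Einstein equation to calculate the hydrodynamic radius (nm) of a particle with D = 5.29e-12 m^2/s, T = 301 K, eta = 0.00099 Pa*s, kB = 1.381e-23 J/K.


Stokes-Einstein: R = kB*T / (6*pi*eta*D)
R = 1.381e-23 * 301 / (6 * pi * 0.00099 * 5.29e-12)
R = 4.21083e-08 m = 42.11 nm

42.11


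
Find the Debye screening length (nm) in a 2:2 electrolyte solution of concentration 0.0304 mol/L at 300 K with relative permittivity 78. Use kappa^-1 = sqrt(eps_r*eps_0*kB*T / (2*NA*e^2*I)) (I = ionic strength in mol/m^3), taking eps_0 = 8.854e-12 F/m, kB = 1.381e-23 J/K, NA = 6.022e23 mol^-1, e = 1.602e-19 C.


Ionic strength I = 0.0304 * 2^2 * 1000 = 121.6 mol/m^3
kappa^-1 = sqrt(78 * 8.854e-12 * 1.381e-23 * 300 / (2 * 6.022e23 * (1.602e-19)^2 * 121.6))
kappa^-1 = 0.872 nm

0.872


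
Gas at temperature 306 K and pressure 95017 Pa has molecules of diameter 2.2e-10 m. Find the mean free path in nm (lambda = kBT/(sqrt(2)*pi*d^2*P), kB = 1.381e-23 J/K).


Mean free path: lambda = kB*T / (sqrt(2) * pi * d^2 * P)
lambda = 1.381e-23 * 306 / (sqrt(2) * pi * (2.2e-10)^2 * 95017)
lambda = 2.06825e-07 m
lambda = 206.83 nm

206.83


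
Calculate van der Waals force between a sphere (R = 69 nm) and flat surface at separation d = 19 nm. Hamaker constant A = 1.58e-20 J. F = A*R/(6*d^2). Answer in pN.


Convert to SI: R = 69 nm = 6.9e-08 m, d = 19 nm = 1.9e-08 m
F = A * R / (6 * d^2)
F = 1.58e-20 * 6.9e-08 / (6 * (1.9e-08)^2)
F = 5.03324e-13 N = 0.503 pN

0.503


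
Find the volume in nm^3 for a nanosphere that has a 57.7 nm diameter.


Radius r = 57.7/2 = 28.85 nm
Volume V = (4/3) * pi * r^3
V = (4/3) * pi * (28.85)^3
V = 100583.34 nm^3

100583.34


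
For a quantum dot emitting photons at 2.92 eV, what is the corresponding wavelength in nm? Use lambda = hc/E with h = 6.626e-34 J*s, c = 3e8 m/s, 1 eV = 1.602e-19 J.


Convert energy: E = 2.92 eV = 2.92 * 1.602e-19 = 4.67784e-19 J
lambda = h*c / E = 6.626e-34 * 3e8 / 4.67784e-19
lambda = 4.2494e-07 m = 424.9 nm

424.9


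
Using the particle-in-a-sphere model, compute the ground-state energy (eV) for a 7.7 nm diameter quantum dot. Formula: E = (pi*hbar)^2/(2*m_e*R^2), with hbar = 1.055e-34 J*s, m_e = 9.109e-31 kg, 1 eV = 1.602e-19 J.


Radius R = 7.7/2 = 3.85 nm = 3.85e-09 m
E = (pi * 1.055e-34)^2 / (2 * 9.109e-31 * (3.85e-09)^2)
E(J) = 4.06801e-21
E = E(J) / 1.602e-19 = 0.0254 eV

0.0254


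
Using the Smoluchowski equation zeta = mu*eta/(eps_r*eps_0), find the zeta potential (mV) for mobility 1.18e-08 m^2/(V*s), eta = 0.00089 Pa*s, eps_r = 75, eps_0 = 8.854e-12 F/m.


Smoluchowski equation: zeta = mu * eta / (eps_r * eps_0)
zeta = 1.18e-08 * 0.00089 / (75 * 8.854e-12)
zeta = 0.015815 V = 15.82 mV

15.82


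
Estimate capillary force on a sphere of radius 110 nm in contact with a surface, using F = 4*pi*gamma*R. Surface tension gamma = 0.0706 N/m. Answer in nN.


Convert radius: R = 110 nm = 1.1e-07 m
F = 4 * pi * gamma * R
F = 4 * pi * 0.0706 * 1.1e-07
F = 9.75904e-08 N = 97.5904 nN

97.5904


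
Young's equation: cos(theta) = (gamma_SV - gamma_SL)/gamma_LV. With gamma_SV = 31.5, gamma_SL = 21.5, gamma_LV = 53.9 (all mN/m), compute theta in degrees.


cos(theta) = (gamma_SV - gamma_SL) / gamma_LV
cos(theta) = (31.5 - 21.5) / 53.9
cos(theta) = 0.185529
theta = arccos(0.185529) = 79.31 degrees

79.31


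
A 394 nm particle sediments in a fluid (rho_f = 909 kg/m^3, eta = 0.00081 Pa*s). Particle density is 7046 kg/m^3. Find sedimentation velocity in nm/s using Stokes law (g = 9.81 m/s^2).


Radius R = 394/2 nm = 1.97e-07 m
Density difference = 7046 - 909 = 6137 kg/m^3
v = 2 * R^2 * (rho_p - rho_f) * g / (9 * eta)
v = 2 * (1.97e-07)^2 * 6137 * 9.81 / (9 * 0.00081)
v = 6.41003e-07 m/s = 641.003 nm/s

641.003


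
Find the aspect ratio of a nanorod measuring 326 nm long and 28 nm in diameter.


Aspect ratio AR = length / diameter
AR = 326 / 28
AR = 11.64

11.64


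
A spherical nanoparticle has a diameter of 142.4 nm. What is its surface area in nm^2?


Radius r = 142.4/2 = 71.2 nm
Surface area SA = 4 * pi * r^2
SA = 4 * pi * (71.2)^2
SA = 63704.46 nm^2

63704.46


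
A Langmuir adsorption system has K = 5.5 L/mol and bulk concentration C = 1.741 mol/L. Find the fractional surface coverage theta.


Langmuir isotherm: theta = K*C / (1 + K*C)
K*C = 5.5 * 1.741 = 9.5755
theta = 9.5755 / (1 + 9.5755) = 9.5755 / 10.5755
theta = 0.9054

0.9054


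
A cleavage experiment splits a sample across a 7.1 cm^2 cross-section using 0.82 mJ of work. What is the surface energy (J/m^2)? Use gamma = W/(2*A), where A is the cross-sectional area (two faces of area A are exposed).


Convert: A = 7.1 cm^2 = 0.00071 m^2, W = 0.82 mJ = 0.00082 J
Cleaving exposes two faces of area A, so total new surface = 2*A and gamma = W / (2*A)
gamma = 0.00082 / (2 * 0.00071)
gamma = 0.577 J/m^2

0.577


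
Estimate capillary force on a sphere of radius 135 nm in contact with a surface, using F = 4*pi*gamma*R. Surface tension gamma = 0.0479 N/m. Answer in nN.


Convert radius: R = 135 nm = 1.35e-07 m
F = 4 * pi * gamma * R
F = 4 * pi * 0.0479 * 1.35e-07
F = 8.12604e-08 N = 81.2604 nN

81.2604


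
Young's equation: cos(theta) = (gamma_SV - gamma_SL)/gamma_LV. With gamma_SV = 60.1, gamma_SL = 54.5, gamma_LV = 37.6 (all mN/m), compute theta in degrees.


cos(theta) = (gamma_SV - gamma_SL) / gamma_LV
cos(theta) = (60.1 - 54.5) / 37.6
cos(theta) = 0.148936
theta = arccos(0.148936) = 81.43 degrees

81.43


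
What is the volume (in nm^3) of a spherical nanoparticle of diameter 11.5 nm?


Radius r = 11.5/2 = 5.75 nm
Volume V = (4/3) * pi * r^3
V = (4/3) * pi * (5.75)^3
V = 796.33 nm^3

796.33


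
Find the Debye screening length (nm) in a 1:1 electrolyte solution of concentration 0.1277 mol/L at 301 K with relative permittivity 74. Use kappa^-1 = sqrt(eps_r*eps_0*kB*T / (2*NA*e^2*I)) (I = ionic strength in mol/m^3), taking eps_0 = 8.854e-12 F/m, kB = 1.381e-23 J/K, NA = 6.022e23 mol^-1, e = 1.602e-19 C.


Ionic strength I = 0.1277 * 1^2 * 1000 = 127.7 mol/m^3
kappa^-1 = sqrt(74 * 8.854e-12 * 1.381e-23 * 301 / (2 * 6.022e23 * (1.602e-19)^2 * 127.7))
kappa^-1 = 0.831 nm

0.831


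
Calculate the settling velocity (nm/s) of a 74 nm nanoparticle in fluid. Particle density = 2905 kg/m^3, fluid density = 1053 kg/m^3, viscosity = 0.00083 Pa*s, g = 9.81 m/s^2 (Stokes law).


Radius R = 74/2 nm = 3.7e-08 m
Density difference = 2905 - 1053 = 1852 kg/m^3
v = 2 * R^2 * (rho_p - rho_f) * g / (9 * eta)
v = 2 * (3.7e-08)^2 * 1852 * 9.81 / (9 * 0.00083)
v = 6.65921e-09 m/s = 6.6592 nm/s

6.6592


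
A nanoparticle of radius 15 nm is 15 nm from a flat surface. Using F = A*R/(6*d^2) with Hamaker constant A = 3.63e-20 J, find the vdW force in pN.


Convert to SI: R = 15 nm = 1.5e-08 m, d = 15 nm = 1.5e-08 m
F = A * R / (6 * d^2)
F = 3.63e-20 * 1.5e-08 / (6 * (1.5e-08)^2)
F = 4.03333e-13 N = 0.403 pN

0.403


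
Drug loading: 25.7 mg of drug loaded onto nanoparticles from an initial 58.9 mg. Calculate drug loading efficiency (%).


Drug loading efficiency = (drug loaded / drug initial) * 100
DLE = 25.7 / 58.9 * 100
DLE = 0.4363 * 100
DLE = 43.63%

43.63


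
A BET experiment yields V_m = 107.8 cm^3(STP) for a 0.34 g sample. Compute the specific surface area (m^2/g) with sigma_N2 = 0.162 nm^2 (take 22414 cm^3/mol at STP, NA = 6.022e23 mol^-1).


Number of moles in monolayer = V_m / 22414 = 107.8 / 22414 = 0.00480949
Number of molecules = moles * NA = 0.00480949 * 6.022e23
SA = molecules * sigma / mass
SA = (107.8 / 22414) * 6.022e23 * 0.162e-18 / 0.34
SA = 1380.0 m^2/g

1380.0


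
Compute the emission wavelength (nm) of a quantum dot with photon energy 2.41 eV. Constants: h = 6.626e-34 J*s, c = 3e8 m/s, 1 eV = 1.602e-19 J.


Convert energy: E = 2.41 eV = 2.41 * 1.602e-19 = 3.86082e-19 J
lambda = h*c / E = 6.626e-34 * 3e8 / 3.86082e-19
lambda = 5.14865e-07 m = 514.9 nm

514.9


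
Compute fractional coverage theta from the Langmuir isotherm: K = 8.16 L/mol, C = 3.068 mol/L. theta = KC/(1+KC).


Langmuir isotherm: theta = K*C / (1 + K*C)
K*C = 8.16 * 3.068 = 25.03488
theta = 25.03488 / (1 + 25.03488) = 25.03488 / 26.03488
theta = 0.9616

0.9616


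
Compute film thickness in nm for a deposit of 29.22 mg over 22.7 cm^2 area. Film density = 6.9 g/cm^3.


Convert: m = 29.22 mg = 2.9220e-05 kg, A = 22.7 cm^2 = 2.2700e-03 m^2, rho = 6.9 g/cm^3 = 6900 kg/m^3
t = m / (A * rho)
t = 2.9220e-05 / (2.2700e-03 * 6900)
t = 1.8655e-06 m = 1865.5 nm

1865.5


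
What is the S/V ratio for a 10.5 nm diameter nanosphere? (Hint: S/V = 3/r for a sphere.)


Radius r = 10.5/2 = 5.25 nm
S/V = 3 / r = 3 / 5.25
S/V = 0.5714 nm^-1

0.5714


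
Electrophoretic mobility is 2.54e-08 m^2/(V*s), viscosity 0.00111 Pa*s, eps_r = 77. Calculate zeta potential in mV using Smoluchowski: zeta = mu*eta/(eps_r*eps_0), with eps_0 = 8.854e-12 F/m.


Smoluchowski equation: zeta = mu * eta / (eps_r * eps_0)
zeta = 2.54e-08 * 0.00111 / (77 * 8.854e-12)
zeta = 0.041355 V = 41.35 mV

41.35


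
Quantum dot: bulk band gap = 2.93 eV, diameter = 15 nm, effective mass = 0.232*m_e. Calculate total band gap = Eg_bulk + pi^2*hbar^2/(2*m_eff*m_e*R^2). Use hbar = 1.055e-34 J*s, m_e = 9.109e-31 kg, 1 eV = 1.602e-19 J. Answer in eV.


Radius R = 15/2 nm = 7.5e-09 m
Confinement energy dE = pi^2 * hbar^2 / (2 * m_eff * m_e * R^2)
dE = pi^2 * (1.055e-34)^2 / (2 * 0.232 * 9.109e-31 * (7.5e-09)^2) J, divided by 1.602e-19 J/eV
dE = 0.0288 eV
Total band gap = E_g(bulk) + dE = 2.93 + 0.0288 = 2.9588 eV

2.9588


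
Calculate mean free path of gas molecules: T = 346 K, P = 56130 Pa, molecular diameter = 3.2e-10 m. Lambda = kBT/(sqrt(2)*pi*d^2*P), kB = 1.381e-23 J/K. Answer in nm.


Mean free path: lambda = kB*T / (sqrt(2) * pi * d^2 * P)
lambda = 1.381e-23 * 346 / (sqrt(2) * pi * (3.2e-10)^2 * 56130)
lambda = 1.87116e-07 m
lambda = 187.12 nm

187.12


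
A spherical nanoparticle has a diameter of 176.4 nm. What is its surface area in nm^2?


Radius r = 176.4/2 = 88.2 nm
Surface area SA = 4 * pi * r^2
SA = 4 * pi * (88.2)^2
SA = 97756.81 nm^2

97756.81


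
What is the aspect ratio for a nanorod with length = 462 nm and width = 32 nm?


Aspect ratio AR = length / diameter
AR = 462 / 32
AR = 14.44

14.44


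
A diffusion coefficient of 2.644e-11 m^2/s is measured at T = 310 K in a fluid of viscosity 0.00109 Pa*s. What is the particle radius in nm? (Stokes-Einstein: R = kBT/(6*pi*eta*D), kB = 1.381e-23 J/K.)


Stokes-Einstein: R = kB*T / (6*pi*eta*D)
R = 1.381e-23 * 310 / (6 * pi * 0.00109 * 2.644e-11)
R = 7.88073e-09 m = 7.88 nm

7.88


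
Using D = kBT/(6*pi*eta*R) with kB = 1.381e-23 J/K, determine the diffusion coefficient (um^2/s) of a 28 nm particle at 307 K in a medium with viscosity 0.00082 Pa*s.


Radius R = 28/2 = 14 nm = 1.4e-08 m
D = kB*T / (6*pi*eta*R)
D = 1.381e-23 * 307 / (6 * pi * 0.00082 * 1.4e-08)
D = 1.95925e-11 m^2/s = 19.592 um^2/s

19.592


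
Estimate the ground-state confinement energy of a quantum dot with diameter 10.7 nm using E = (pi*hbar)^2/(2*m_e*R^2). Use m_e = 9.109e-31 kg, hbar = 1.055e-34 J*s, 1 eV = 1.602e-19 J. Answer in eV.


Radius R = 10.7/2 = 5.35 nm = 5.35e-09 m
E = (pi * 1.055e-34)^2 / (2 * 9.109e-31 * (5.35e-09)^2)
E(J) = 2.10667e-21
E = E(J) / 1.602e-19 = 0.0132 eV

0.0132


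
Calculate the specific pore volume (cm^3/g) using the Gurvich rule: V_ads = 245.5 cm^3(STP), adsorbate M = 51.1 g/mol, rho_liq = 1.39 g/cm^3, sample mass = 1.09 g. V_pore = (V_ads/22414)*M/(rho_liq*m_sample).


Moles adsorbed n = V_ads / 22414 = 245.5 / 22414 = 1.095298e-02 mol
Liquid volume V_liq = n * M / rho_liq = 1.095298e-02 * 51.1 / 1.39 = 0.40266 cm^3
Specific pore volume V_pore = V_liq / m_sample = 0.40266 / 1.09
V_pore = 0.3694 cm^3/g

0.3694


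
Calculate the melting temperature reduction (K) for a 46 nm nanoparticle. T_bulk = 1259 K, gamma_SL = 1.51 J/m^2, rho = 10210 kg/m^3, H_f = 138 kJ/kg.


Radius R = 46/2 = 23 nm = 2.3e-08 m
Convert H_f = 138 kJ/kg = 138000 J/kg
dT = 2 * gamma_SL * T_bulk / (rho * H_f * R)
dT = 2 * 1.51 * 1259 / (10210 * 138000 * 2.3e-08)
dT = 117.3 K

117.3


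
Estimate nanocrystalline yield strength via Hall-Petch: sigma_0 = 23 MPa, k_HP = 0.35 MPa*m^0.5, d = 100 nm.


d = 100 nm = 1e-07 m
sqrt(d) = 0.0003162278
Hall-Petch contribution = k / sqrt(d) = 0.35 / 0.0003162278 = 1106.8 MPa
sigma = sigma_0 + k/sqrt(d) = 23 + 1106.8 = 1129.8 MPa

1129.8


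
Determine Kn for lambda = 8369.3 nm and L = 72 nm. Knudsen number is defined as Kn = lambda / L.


Knudsen number Kn = lambda / L
Kn = 8369.3 / 72
Kn = 116.2403

116.2403


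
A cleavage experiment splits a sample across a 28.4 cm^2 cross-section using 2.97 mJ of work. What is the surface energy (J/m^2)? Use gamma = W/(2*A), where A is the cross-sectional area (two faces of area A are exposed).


Convert: A = 28.4 cm^2 = 0.00284 m^2, W = 2.97 mJ = 0.00297 J
Cleaving exposes two faces of area A, so total new surface = 2*A and gamma = W / (2*A)
gamma = 0.00297 / (2 * 0.00284)
gamma = 0.523 J/m^2

0.523


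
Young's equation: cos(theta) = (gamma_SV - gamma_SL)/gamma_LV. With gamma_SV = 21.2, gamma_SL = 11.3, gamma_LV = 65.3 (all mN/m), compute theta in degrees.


cos(theta) = (gamma_SV - gamma_SL) / gamma_LV
cos(theta) = (21.2 - 11.3) / 65.3
cos(theta) = 0.151608
theta = arccos(0.151608) = 81.28 degrees

81.28


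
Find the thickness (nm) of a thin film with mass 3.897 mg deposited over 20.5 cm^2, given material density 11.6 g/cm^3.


Convert: m = 3.897 mg = 3.8970e-06 kg, A = 20.5 cm^2 = 2.0500e-03 m^2, rho = 11.6 g/cm^3 = 11600 kg/m^3
t = m / (A * rho)
t = 3.8970e-06 / (2.0500e-03 * 11600)
t = 1.6388e-07 m = 163.9 nm

163.9


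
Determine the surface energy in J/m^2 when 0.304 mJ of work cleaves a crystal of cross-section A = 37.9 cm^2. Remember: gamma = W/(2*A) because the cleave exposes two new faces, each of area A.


Convert: A = 37.9 cm^2 = 0.00379 m^2, W = 0.304 mJ = 0.000304 J
Cleaving exposes two faces of area A, so total new surface = 2*A and gamma = W / (2*A)
gamma = 0.000304 / (2 * 0.00379)
gamma = 0.04 J/m^2

0.04


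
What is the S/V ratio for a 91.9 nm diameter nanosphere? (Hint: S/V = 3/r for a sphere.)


Radius r = 91.9/2 = 45.95 nm
S/V = 3 / r = 3 / 45.95
S/V = 0.0653 nm^-1

0.0653


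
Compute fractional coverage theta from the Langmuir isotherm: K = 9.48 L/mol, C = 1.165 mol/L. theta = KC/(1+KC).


Langmuir isotherm: theta = K*C / (1 + K*C)
K*C = 9.48 * 1.165 = 11.0442
theta = 11.0442 / (1 + 11.0442) = 11.0442 / 12.0442
theta = 0.917

0.917


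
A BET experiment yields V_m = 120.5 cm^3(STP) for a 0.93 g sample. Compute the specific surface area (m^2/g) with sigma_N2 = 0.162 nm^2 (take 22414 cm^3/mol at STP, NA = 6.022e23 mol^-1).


Number of moles in monolayer = V_m / 22414 = 120.5 / 22414 = 0.0053761
Number of molecules = moles * NA = 0.0053761 * 6.022e23
SA = molecules * sigma / mass
SA = (120.5 / 22414) * 6.022e23 * 0.162e-18 / 0.93
SA = 563.9 m^2/g

563.9


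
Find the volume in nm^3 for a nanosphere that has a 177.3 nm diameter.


Radius r = 177.3/2 = 88.65 nm
Volume V = (4/3) * pi * r^3
V = (4/3) * pi * (88.65)^3
V = 2918265.69 nm^3

2918265.69


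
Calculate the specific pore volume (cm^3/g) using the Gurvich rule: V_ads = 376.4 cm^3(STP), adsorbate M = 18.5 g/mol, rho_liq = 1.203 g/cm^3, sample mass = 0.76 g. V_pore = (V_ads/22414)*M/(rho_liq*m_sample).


Moles adsorbed n = V_ads / 22414 = 376.4 / 22414 = 1.679308e-02 mol
Liquid volume V_liq = n * M / rho_liq = 1.679308e-02 * 18.5 / 1.203 = 0.25825 cm^3
Specific pore volume V_pore = V_liq / m_sample = 0.25825 / 0.76
V_pore = 0.3398 cm^3/g

0.3398


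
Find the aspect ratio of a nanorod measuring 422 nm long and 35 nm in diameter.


Aspect ratio AR = length / diameter
AR = 422 / 35
AR = 12.06

12.06


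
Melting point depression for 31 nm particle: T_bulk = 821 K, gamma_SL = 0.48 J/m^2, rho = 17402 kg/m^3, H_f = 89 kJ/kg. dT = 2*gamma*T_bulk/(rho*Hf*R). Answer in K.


Radius R = 31/2 = 15.5 nm = 1.55e-08 m
Convert H_f = 89 kJ/kg = 89000 J/kg
dT = 2 * gamma_SL * T_bulk / (rho * H_f * R)
dT = 2 * 0.48 * 821 / (17402 * 89000 * 1.55e-08)
dT = 32.8 K

32.8


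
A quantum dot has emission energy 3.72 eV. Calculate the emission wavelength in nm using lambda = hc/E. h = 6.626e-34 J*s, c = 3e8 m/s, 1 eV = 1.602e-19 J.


Convert energy: E = 3.72 eV = 3.72 * 1.602e-19 = 5.95944e-19 J
lambda = h*c / E = 6.626e-34 * 3e8 / 5.95944e-19
lambda = 3.33555e-07 m = 333.6 nm

333.6


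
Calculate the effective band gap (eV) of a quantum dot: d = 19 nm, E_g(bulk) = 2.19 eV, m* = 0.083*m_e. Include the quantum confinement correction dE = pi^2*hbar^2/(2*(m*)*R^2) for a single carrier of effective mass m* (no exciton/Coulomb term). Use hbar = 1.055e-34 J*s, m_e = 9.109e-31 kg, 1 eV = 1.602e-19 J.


Radius R = 19/2 nm = 9.5e-09 m
Confinement energy dE = pi^2 * hbar^2 / (2 * m_eff * m_e * R^2)
dE = pi^2 * (1.055e-34)^2 / (2 * 0.083 * 9.109e-31 * (9.5e-09)^2) J, divided by 1.602e-19 J/eV
dE = 0.0502 eV
Total band gap = E_g(bulk) + dE = 2.19 + 0.0502 = 2.2402 eV

2.2402


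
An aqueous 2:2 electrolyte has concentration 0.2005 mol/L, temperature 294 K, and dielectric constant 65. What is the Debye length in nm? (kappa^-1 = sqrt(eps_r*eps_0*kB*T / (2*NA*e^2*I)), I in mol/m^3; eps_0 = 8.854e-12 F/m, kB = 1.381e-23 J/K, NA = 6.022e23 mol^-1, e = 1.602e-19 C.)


Ionic strength I = 0.2005 * 2^2 * 1000 = 802 mol/m^3
kappa^-1 = sqrt(65 * 8.854e-12 * 1.381e-23 * 294 / (2 * 6.022e23 * (1.602e-19)^2 * 802))
kappa^-1 = 0.307 nm

0.307


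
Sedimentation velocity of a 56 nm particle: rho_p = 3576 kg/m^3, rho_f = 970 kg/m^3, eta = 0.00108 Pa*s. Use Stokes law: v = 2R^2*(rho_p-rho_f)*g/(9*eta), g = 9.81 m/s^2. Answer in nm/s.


Radius R = 56/2 nm = 2.8e-08 m
Density difference = 3576 - 970 = 2606 kg/m^3
v = 2 * R^2 * (rho_p - rho_f) * g / (9 * eta)
v = 2 * (2.8e-08)^2 * 2606 * 9.81 / (9 * 0.00108)
v = 4.12404e-09 m/s = 4.124 nm/s

4.124


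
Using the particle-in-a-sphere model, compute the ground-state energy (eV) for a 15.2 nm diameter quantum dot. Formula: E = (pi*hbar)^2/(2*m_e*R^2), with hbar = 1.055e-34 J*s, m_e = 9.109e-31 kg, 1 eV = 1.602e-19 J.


Radius R = 15.2/2 = 7.6 nm = 7.6e-09 m
E = (pi * 1.055e-34)^2 / (2 * 9.109e-31 * (7.6e-09)^2)
E(J) = 1.04394e-21
E = E(J) / 1.602e-19 = 0.0065 eV

0.0065


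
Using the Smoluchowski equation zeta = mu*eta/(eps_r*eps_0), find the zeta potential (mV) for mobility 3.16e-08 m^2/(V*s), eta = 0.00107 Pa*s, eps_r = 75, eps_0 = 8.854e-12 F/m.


Smoluchowski equation: zeta = mu * eta / (eps_r * eps_0)
zeta = 3.16e-08 * 0.00107 / (75 * 8.854e-12)
zeta = 0.050918 V = 50.92 mV

50.92


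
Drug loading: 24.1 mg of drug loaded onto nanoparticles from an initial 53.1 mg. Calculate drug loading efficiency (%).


Drug loading efficiency = (drug loaded / drug initial) * 100
DLE = 24.1 / 53.1 * 100
DLE = 0.4539 * 100
DLE = 45.39%

45.39


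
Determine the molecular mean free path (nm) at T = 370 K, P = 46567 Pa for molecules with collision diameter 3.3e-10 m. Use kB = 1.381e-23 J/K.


Mean free path: lambda = kB*T / (sqrt(2) * pi * d^2 * P)
lambda = 1.381e-23 * 370 / (sqrt(2) * pi * (3.3e-10)^2 * 46567)
lambda = 2.2679e-07 m
lambda = 226.79 nm

226.79


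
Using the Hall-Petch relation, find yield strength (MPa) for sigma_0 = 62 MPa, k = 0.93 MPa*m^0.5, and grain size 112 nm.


d = 112 nm = 1.12e-07 m
sqrt(d) = 0.000334664
Hall-Petch contribution = k / sqrt(d) = 0.93 / 0.000334664 = 2778.9 MPa
sigma = sigma_0 + k/sqrt(d) = 62 + 2778.9 = 2840.9 MPa

2840.9


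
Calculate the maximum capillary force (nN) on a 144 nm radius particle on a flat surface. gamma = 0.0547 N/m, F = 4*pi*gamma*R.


Convert radius: R = 144 nm = 1.44e-07 m
F = 4 * pi * gamma * R
F = 4 * pi * 0.0547 * 1.44e-07
F = 9.89828e-08 N = 98.9828 nN

98.9828


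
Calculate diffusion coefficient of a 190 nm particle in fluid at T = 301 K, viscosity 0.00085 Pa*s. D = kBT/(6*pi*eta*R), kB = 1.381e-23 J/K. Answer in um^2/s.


Radius R = 190/2 = 95 nm = 9.5e-08 m
D = kB*T / (6*pi*eta*R)
D = 1.381e-23 * 301 / (6 * pi * 0.00085 * 9.5e-08)
D = 2.73097e-12 m^2/s = 2.731 um^2/s

2.731


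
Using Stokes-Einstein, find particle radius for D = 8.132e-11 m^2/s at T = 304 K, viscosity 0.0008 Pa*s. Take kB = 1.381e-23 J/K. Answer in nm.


Stokes-Einstein: R = kB*T / (6*pi*eta*D)
R = 1.381e-23 * 304 / (6 * pi * 0.0008 * 8.132e-11)
R = 3.42357e-09 m = 3.42 nm

3.42


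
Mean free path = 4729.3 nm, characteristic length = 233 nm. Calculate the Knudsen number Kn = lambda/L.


Knudsen number Kn = lambda / L
Kn = 4729.3 / 233
Kn = 20.2974

20.2974


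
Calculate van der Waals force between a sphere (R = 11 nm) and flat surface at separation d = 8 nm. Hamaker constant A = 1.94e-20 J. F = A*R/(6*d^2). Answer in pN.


Convert to SI: R = 11 nm = 1.1e-08 m, d = 8 nm = 8e-09 m
F = A * R / (6 * d^2)
F = 1.94e-20 * 1.1e-08 / (6 * (8e-09)^2)
F = 5.55729e-13 N = 0.556 pN

0.556


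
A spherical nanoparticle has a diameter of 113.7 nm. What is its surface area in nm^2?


Radius r = 113.7/2 = 56.85 nm
Surface area SA = 4 * pi * r^2
SA = 4 * pi * (56.85)^2
SA = 40613.54 nm^2

40613.54


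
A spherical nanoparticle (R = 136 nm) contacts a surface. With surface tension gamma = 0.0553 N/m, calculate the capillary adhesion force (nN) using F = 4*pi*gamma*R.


Convert radius: R = 136 nm = 1.36e-07 m
F = 4 * pi * gamma * R
F = 4 * pi * 0.0553 * 1.36e-07
F = 9.45092e-08 N = 94.5092 nN

94.5092


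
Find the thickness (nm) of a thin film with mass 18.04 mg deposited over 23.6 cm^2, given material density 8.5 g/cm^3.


Convert: m = 18.04 mg = 1.8040e-05 kg, A = 23.6 cm^2 = 2.3600e-03 m^2, rho = 8.5 g/cm^3 = 8500 kg/m^3
t = m / (A * rho)
t = 1.8040e-05 / (2.3600e-03 * 8500)
t = 8.9930e-07 m = 899.3 nm

899.3


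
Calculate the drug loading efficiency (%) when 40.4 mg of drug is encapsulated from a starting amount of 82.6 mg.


Drug loading efficiency = (drug loaded / drug initial) * 100
DLE = 40.4 / 82.6 * 100
DLE = 0.4891 * 100
DLE = 48.91%

48.91


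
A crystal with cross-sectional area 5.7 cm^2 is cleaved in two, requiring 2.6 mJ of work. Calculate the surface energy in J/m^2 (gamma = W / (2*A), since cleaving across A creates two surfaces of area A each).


Convert: A = 5.7 cm^2 = 0.00057 m^2, W = 2.6 mJ = 0.0026 J
Cleaving exposes two faces of area A, so total new surface = 2*A and gamma = W / (2*A)
gamma = 0.0026 / (2 * 0.00057)
gamma = 2.281 J/m^2

2.281


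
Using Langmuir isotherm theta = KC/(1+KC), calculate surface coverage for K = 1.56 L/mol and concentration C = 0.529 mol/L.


Langmuir isotherm: theta = K*C / (1 + K*C)
K*C = 1.56 * 0.529 = 0.82524
theta = 0.82524 / (1 + 0.82524) = 0.82524 / 1.82524
theta = 0.4521

0.4521


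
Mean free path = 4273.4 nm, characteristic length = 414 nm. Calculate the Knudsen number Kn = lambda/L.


Knudsen number Kn = lambda / L
Kn = 4273.4 / 414
Kn = 10.3222

10.3222


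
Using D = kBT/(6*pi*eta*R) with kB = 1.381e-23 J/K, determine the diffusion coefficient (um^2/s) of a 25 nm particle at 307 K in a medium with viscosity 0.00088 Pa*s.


Radius R = 25/2 = 12.5 nm = 1.25e-08 m
D = kB*T / (6*pi*eta*R)
D = 1.381e-23 * 307 / (6 * pi * 0.00088 * 1.25e-08)
D = 2.04474e-11 m^2/s = 20.447 um^2/s

20.447


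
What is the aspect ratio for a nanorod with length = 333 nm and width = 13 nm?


Aspect ratio AR = length / diameter
AR = 333 / 13
AR = 25.62

25.62


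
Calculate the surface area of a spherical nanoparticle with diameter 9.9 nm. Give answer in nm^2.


Radius r = 9.9/2 = 4.95 nm
Surface area SA = 4 * pi * r^2
SA = 4 * pi * (4.95)^2
SA = 307.91 nm^2

307.91


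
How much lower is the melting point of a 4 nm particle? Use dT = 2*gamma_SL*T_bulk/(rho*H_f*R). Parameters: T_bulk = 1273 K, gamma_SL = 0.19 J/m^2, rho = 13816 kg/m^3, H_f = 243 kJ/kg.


Radius R = 4/2 = 2 nm = 2e-09 m
Convert H_f = 243 kJ/kg = 243000 J/kg
dT = 2 * gamma_SL * T_bulk / (rho * H_f * R)
dT = 2 * 0.19 * 1273 / (13816 * 243000 * 2e-09)
dT = 72.0 K

72.0


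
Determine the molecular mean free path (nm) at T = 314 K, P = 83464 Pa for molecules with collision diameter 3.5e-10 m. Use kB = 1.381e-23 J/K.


Mean free path: lambda = kB*T / (sqrt(2) * pi * d^2 * P)
lambda = 1.381e-23 * 314 / (sqrt(2) * pi * (3.5e-10)^2 * 83464)
lambda = 9.54604e-08 m
lambda = 95.46 nm

95.46


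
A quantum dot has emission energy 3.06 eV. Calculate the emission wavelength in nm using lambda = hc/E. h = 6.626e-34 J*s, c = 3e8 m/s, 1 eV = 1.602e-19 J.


Convert energy: E = 3.06 eV = 3.06 * 1.602e-19 = 4.90212e-19 J
lambda = h*c / E = 6.626e-34 * 3e8 / 4.90212e-19
lambda = 4.05498e-07 m = 405.5 nm

405.5


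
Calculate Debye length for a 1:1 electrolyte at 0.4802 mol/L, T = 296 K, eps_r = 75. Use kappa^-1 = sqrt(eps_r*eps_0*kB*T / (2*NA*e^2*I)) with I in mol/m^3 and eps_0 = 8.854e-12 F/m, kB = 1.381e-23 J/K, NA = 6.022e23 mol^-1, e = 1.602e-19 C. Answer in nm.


Ionic strength I = 0.4802 * 1^2 * 1000 = 480.2 mol/m^3
kappa^-1 = sqrt(75 * 8.854e-12 * 1.381e-23 * 296 / (2 * 6.022e23 * (1.602e-19)^2 * 480.2))
kappa^-1 = 0.428 nm

0.428


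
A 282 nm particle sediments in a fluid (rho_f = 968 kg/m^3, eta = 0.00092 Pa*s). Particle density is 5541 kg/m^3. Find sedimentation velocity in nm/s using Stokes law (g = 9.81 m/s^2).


Radius R = 282/2 nm = 1.41e-07 m
Density difference = 5541 - 968 = 4573 kg/m^3
v = 2 * R^2 * (rho_p - rho_f) * g / (9 * eta)
v = 2 * (1.41e-07)^2 * 4573 * 9.81 / (9 * 0.00092)
v = 2.15431e-07 m/s = 215.4309 nm/s

215.4309


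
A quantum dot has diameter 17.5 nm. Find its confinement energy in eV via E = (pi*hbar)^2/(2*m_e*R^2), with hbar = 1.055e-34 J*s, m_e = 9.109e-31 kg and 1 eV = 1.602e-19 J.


Radius R = 17.5/2 = 8.75 nm = 8.75e-09 m
E = (pi * 1.055e-34)^2 / (2 * 9.109e-31 * (8.75e-09)^2)
E(J) = 7.87568e-22
E = E(J) / 1.602e-19 = 0.0049 eV

0.0049


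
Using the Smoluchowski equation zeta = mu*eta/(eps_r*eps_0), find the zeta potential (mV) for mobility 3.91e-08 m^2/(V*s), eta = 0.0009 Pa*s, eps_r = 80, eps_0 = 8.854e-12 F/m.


Smoluchowski equation: zeta = mu * eta / (eps_r * eps_0)
zeta = 3.91e-08 * 0.0009 / (80 * 8.854e-12)
zeta = 0.049681 V = 49.68 mV

49.68


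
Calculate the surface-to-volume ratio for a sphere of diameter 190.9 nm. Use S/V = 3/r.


Radius r = 190.9/2 = 95.45 nm
S/V = 3 / r = 3 / 95.45
S/V = 0.0314 nm^-1

0.0314


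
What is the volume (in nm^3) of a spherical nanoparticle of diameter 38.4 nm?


Radius r = 38.4/2 = 19.2 nm
Volume V = (4/3) * pi * r^3
V = (4/3) * pi * (19.2)^3
V = 29647.79 nm^3

29647.79


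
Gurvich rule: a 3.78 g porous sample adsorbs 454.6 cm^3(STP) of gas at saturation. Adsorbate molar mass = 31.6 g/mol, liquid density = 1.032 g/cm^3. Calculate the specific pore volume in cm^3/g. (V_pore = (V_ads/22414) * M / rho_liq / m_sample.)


Moles adsorbed n = V_ads / 22414 = 454.6 / 22414 = 2.028197e-02 mol
Liquid volume V_liq = n * M / rho_liq = 2.028197e-02 * 31.6 / 1.032 = 0.62104 cm^3
Specific pore volume V_pore = V_liq / m_sample = 0.62104 / 3.78
V_pore = 0.1643 cm^3/g

0.1643


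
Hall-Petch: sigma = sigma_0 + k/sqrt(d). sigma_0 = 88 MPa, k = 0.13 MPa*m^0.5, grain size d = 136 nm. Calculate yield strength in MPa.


d = 136 nm = 1.36e-07 m
sqrt(d) = 0.0003687818
Hall-Petch contribution = k / sqrt(d) = 0.13 / 0.0003687818 = 352.5 MPa
sigma = sigma_0 + k/sqrt(d) = 88 + 352.5 = 440.5 MPa

440.5


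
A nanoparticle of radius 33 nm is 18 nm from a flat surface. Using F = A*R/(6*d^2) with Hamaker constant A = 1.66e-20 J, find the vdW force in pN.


Convert to SI: R = 33 nm = 3.3e-08 m, d = 18 nm = 1.8e-08 m
F = A * R / (6 * d^2)
F = 1.66e-20 * 3.3e-08 / (6 * (1.8e-08)^2)
F = 2.8179e-13 N = 0.282 pN

0.282


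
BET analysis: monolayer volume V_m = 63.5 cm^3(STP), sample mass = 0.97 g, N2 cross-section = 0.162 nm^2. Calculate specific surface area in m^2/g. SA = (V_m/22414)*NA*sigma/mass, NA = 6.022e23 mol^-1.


Number of moles in monolayer = V_m / 22414 = 63.5 / 22414 = 0.00283305
Number of molecules = moles * NA = 0.00283305 * 6.022e23
SA = molecules * sigma / mass
SA = (63.5 / 22414) * 6.022e23 * 0.162e-18 / 0.97
SA = 284.9 m^2/g

284.9


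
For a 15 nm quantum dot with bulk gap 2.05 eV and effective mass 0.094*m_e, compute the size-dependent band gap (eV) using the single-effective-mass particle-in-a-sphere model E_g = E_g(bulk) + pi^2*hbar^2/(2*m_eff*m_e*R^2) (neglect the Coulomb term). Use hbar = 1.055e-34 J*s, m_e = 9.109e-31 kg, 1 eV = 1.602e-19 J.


Radius R = 15/2 nm = 7.5e-09 m
Confinement energy dE = pi^2 * hbar^2 / (2 * m_eff * m_e * R^2)
dE = pi^2 * (1.055e-34)^2 / (2 * 0.094 * 9.109e-31 * (7.5e-09)^2) J, divided by 1.602e-19 J/eV
dE = 0.0712 eV
Total band gap = E_g(bulk) + dE = 2.05 + 0.0712 = 2.1212 eV

2.1212
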